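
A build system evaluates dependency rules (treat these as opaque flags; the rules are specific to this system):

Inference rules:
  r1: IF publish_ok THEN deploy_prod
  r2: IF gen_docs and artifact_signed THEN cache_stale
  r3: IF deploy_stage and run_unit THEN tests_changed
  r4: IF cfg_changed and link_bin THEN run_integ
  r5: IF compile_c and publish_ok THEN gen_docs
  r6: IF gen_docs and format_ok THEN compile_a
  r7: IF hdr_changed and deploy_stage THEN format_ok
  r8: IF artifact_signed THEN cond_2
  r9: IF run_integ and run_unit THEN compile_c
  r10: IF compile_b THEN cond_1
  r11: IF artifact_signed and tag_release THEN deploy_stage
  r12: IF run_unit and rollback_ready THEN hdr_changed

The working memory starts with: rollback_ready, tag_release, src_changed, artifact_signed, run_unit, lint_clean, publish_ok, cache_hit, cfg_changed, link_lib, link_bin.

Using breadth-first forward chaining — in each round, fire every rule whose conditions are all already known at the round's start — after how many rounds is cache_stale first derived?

4

[1] r1 [IF publish_ok THEN deploy_prod]; r4 [IF cfg_changed and link_bin THEN run_integ]; r8 [IF artifact_signed THEN cond_2]; r11 [IF artifact_signed and tag_release THEN deploy_stage]; r12 [IF run_unit and rollback_ready THEN hdr_changed]. ⇒ new: deploy_prod, run_integ, cond_2, deploy_stage, hdr_changed.
[2] r3 [IF deploy_stage and run_unit THEN tests_changed]; r7 [IF hdr_changed and deploy_stage THEN format_ok]; r9 [IF run_integ and run_unit THEN compile_c]. ⇒ new: tests_changed, format_ok, compile_c.
[3] r5 [IF compile_c and publish_ok THEN gen_docs]. ⇒ new: gen_docs.
[4] r2 [IF gen_docs and artifact_signed THEN cache_stale]; r6 [IF gen_docs and format_ok THEN compile_a]. ⇒ new: cache_stale, compile_a.
cache_stale first appears in round 4.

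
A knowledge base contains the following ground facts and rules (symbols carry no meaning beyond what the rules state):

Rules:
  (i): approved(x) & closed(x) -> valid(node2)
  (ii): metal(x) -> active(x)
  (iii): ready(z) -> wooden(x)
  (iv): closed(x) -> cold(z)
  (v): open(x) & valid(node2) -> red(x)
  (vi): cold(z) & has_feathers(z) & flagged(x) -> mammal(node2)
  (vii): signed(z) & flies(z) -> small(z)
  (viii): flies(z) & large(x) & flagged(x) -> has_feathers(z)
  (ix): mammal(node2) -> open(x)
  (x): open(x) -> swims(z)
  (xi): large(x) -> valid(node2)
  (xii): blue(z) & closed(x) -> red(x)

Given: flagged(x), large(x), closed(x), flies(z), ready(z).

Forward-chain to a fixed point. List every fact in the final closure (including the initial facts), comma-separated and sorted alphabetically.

Round 1 fires (iii), (iv), (viii), (xi), giving wooden(x), cold(z), has_feathers(z), valid(node2).
Round 2 fires (vi), giving mammal(node2).
Round 3 fires (ix), giving open(x).
Round 4 fires (v), (x), giving red(x), swims(z).

closed(x), cold(z), flagged(x), flies(z), has_feathers(z), large(x), mammal(node2), open(x), ready(z), red(x), swims(z), valid(node2), wooden(x)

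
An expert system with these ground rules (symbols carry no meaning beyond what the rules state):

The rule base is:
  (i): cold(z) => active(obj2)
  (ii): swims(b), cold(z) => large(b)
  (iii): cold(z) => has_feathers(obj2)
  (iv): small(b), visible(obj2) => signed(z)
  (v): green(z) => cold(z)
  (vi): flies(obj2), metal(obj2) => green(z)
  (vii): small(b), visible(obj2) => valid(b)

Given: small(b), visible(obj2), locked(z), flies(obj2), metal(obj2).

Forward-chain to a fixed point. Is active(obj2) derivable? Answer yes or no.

yes

Round 1 fires (iv), (vi), (vii), giving signed(z), green(z), valid(b).
Round 2 fires (v), giving cold(z).
Round 3 fires (i), (iii), giving active(obj2), has_feathers(obj2).
active(obj2) appears in round 3, so it is derivable.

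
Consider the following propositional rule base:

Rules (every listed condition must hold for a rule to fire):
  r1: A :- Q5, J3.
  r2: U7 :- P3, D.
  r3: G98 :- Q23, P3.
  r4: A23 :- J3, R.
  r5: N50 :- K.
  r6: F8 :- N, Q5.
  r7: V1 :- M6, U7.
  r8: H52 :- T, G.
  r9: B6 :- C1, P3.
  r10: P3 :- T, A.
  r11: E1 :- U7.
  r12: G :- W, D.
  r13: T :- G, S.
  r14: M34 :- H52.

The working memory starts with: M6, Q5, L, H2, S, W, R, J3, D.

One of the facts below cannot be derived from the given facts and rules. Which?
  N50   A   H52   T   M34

N50

Round 1: r1 [A :- Q5, J3.]; r4 [A23 :- J3, R.]; r12 [G :- W, D.]. Adds A, A23, G.
Round 2: r13 [T :- G, S.]. Adds T.
Round 3: r8 [H52 :- T, G.]; r10 [P3 :- T, A.]. Adds H52, P3.
Round 4: r2 [U7 :- P3, D.]; r14 [M34 :- H52.]. Adds U7, M34.
Round 5: r7 [V1 :- M6, U7.]; r11 [E1 :- U7.]. Adds V1, E1.
Derived: M34 (round 4), A (round 1), T (round 2), H52 (round 3). N50 never appears in any round.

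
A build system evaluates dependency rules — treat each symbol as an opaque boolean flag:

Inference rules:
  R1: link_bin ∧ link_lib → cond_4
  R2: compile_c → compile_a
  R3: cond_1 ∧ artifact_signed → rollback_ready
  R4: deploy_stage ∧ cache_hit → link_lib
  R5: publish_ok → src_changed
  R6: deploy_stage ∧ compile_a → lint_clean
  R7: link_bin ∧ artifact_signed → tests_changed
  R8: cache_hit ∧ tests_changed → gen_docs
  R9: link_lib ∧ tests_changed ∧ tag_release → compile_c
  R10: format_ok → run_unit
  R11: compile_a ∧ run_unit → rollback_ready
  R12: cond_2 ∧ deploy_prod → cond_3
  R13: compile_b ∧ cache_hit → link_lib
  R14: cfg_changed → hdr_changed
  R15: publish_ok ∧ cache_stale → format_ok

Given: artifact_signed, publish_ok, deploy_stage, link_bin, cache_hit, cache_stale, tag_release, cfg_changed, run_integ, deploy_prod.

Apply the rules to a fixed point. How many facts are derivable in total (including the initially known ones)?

22

Round 1: R4 [deploy_stage ∧ cache_hit → link_lib]; R5 [publish_ok → src_changed]; R7 [link_bin ∧ artifact_signed → tests_changed]; R14 [cfg_changed → hdr_changed]; R15 [publish_ok ∧ cache_stale → format_ok]. Adds link_lib, src_changed, tests_changed, hdr_changed, format_ok.
Round 2: R1 [link_bin ∧ link_lib → cond_4]; R8 [cache_hit ∧ tests_changed → gen_docs]; R9 [link_lib ∧ tests_changed ∧ tag_release → compile_c]; R10 [format_ok → run_unit]. Adds cond_4, gen_docs, compile_c, run_unit.
Round 3: R2 [compile_c → compile_a]. Adds compile_a.
Round 4: R6 [deploy_stage ∧ compile_a → lint_clean]; R11 [compile_a ∧ run_unit → rollback_ready]. Adds lint_clean, rollback_ready.
Closure: {artifact_signed, cache_hit, cache_stale, cfg_changed, compile_a, compile_c, cond_4, deploy_prod, deploy_stage, format_ok, gen_docs, hdr_changed, link_bin, link_lib, lint_clean, publish_ok, rollback_ready, run_integ, run_unit, src_changed, tag_release, tests_changed} — 22 facts.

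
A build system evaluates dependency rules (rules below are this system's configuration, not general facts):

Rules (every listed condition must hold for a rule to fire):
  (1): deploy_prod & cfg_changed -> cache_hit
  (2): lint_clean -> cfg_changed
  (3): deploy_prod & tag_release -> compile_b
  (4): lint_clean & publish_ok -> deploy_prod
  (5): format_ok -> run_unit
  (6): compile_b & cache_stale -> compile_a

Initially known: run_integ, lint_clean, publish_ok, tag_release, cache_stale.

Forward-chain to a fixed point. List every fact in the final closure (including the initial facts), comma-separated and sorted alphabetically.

Round 1: (2) [lint_clean -> cfg_changed]; (4) [lint_clean & publish_ok -> deploy_prod]. Adds cfg_changed, deploy_prod.
Round 2: (1) [deploy_prod & cfg_changed -> cache_hit]; (3) [deploy_prod & tag_release -> compile_b]. Adds cache_hit, compile_b.
Round 3: (6) [compile_b & cache_stale -> compile_a]. Adds compile_a.

cache_hit, cache_stale, cfg_changed, compile_a, compile_b, deploy_prod, lint_clean, publish_ok, run_integ, tag_release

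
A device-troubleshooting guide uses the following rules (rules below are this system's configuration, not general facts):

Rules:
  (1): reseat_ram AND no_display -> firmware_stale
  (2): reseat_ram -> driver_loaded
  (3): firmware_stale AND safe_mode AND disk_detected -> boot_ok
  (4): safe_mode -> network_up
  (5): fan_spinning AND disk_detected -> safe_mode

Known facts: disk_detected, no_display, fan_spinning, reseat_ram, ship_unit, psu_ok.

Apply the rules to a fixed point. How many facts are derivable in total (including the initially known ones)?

11

Round 1: (1) [reseat_ram AND no_display -> firmware_stale]; (2) [reseat_ram -> driver_loaded]; (5) [fan_spinning AND disk_detected -> safe_mode]. New: firmware_stale, driver_loaded, safe_mode.
Round 2: (3) [firmware_stale AND safe_mode AND disk_detected -> boot_ok]; (4) [safe_mode -> network_up]. New: boot_ok, network_up.
Closure: {boot_ok, disk_detected, driver_loaded, fan_spinning, firmware_stale, network_up, no_display, psu_ok, reseat_ram, safe_mode, ship_unit} — 11 facts.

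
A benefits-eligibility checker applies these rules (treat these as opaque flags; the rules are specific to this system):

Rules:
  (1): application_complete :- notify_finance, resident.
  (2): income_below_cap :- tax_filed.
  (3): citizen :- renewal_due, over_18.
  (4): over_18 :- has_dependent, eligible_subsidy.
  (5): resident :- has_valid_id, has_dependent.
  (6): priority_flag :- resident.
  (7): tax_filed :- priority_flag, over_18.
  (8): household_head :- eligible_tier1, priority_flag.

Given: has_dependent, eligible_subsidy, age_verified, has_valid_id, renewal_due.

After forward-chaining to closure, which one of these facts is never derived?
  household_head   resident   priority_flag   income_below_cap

household_head

Round 1: (4) [over_18 :- has_dependent, eligible_subsidy.]; (5) [resident :- has_valid_id, has_dependent.]. New: over_18, resident.
Round 2: (3) [citizen :- renewal_due, over_18.]; (6) [priority_flag :- resident.]. New: citizen, priority_flag.
Round 3: (7) [tax_filed :- priority_flag, over_18.]. New: tax_filed.
Round 4: (2) [income_below_cap :- tax_filed.]. New: income_below_cap.
Derived: income_below_cap (round 4), priority_flag (round 2), resident (round 1). household_head never appears in any round.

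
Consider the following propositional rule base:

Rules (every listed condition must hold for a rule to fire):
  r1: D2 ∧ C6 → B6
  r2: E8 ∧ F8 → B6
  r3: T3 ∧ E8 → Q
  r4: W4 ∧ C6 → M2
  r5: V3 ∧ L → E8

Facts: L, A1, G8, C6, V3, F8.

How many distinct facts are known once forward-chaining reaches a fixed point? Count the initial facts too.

8

[1] r5 [V3 ∧ L → E8]. ⇒ new: E8.
[2] r2 [E8 ∧ F8 → B6]. ⇒ new: B6.
Closure: {A1, B6, C6, E8, F8, G8, L, V3} — 8 facts.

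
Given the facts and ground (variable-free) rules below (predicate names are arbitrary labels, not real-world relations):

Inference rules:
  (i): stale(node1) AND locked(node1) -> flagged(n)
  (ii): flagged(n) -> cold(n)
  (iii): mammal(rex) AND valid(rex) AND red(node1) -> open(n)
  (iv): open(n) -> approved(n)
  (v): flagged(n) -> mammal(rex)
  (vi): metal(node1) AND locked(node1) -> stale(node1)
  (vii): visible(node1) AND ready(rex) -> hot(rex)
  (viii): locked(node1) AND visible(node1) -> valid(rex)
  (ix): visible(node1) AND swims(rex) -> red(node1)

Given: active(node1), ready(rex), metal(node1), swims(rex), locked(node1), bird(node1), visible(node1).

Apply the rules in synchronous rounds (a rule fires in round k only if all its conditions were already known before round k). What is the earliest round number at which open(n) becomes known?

[1] (vi) [metal(node1) AND locked(node1) -> stale(node1)]; (vii) [visible(node1) AND ready(rex) -> hot(rex)]; (viii) [locked(node1) AND visible(node1) -> valid(rex)]; (ix) [visible(node1) AND swims(rex) -> red(node1)]. ⇒ new: stale(node1), hot(rex), valid(rex), red(node1).
[2] (i) [stale(node1) AND locked(node1) -> flagged(n)]. ⇒ new: flagged(n).
[3] (ii) [flagged(n) -> cold(n)]; (v) [flagged(n) -> mammal(rex)]. ⇒ new: cold(n), mammal(rex).
[4] (iii) [mammal(rex) AND valid(rex) AND red(node1) -> open(n)]. ⇒ new: open(n).
open(n) first appears in round 4.

4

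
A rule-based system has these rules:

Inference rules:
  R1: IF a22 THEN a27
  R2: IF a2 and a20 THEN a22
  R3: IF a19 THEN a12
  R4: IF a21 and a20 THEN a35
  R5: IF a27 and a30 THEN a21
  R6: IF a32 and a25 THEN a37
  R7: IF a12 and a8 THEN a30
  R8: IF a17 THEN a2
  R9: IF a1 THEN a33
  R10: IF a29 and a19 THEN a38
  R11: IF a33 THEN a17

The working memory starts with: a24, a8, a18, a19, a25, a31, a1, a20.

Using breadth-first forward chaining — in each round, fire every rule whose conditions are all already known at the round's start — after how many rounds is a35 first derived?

7

Round 1 fires R3, R9, giving a12, a33.
Round 2 fires R7, R11, giving a30, a17.
Round 3 fires R8, giving a2.
Round 4 fires R2, giving a22.
Round 5 fires R1, giving a27.
Round 6 fires R5, giving a21.
Round 7 fires R4, giving a35.
a35 first appears in round 7.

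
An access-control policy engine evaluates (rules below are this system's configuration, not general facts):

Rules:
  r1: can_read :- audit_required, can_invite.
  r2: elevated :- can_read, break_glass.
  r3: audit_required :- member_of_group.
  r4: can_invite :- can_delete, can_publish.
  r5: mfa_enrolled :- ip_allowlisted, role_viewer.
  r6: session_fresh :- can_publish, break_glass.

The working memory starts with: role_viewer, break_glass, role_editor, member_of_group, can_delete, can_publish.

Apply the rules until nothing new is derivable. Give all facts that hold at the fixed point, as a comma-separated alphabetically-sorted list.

audit_required, break_glass, can_delete, can_invite, can_publish, can_read, elevated, member_of_group, role_editor, role_viewer, session_fresh

Round 1: r3 [audit_required :- member_of_group.]; r4 [can_invite :- can_delete, can_publish.]; r6 [session_fresh :- can_publish, break_glass.]. Adds audit_required, can_invite, session_fresh.
Round 2: r1 [can_read :- audit_required, can_invite.]. Adds can_read.
Round 3: r2 [elevated :- can_read, break_glass.]. Adds elevated.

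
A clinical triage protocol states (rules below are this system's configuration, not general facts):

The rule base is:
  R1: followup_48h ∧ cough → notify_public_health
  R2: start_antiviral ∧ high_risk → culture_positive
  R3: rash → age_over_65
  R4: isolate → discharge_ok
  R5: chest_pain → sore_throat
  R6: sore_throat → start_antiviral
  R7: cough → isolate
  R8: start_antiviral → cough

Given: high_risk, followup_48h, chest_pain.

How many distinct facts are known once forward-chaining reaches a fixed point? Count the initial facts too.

10

Round 1 — R5, derive sore_throat.
Round 2 — R6, derive start_antiviral.
Round 3 — R2, R8, derive culture_positive, cough.
Round 4 — R1, R7, derive notify_public_health, isolate.
Round 5 — R4, derive discharge_ok.
Closure: {chest_pain, cough, culture_positive, discharge_ok, followup_48h, high_risk, isolate, notify_public_health, sore_throat, start_antiviral} — 10 facts.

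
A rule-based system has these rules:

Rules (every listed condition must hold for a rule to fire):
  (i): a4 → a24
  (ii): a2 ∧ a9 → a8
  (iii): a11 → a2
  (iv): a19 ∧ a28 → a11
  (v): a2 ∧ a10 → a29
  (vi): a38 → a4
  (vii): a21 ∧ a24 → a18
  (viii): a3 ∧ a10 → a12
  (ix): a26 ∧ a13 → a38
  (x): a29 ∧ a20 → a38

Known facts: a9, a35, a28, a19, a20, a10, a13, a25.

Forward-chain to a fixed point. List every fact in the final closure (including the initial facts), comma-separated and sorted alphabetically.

Round 1: (iv) [a19 ∧ a28 → a11]. Adds a11.
Round 2: (iii) [a11 → a2]. Adds a2.
Round 3: (ii) [a2 ∧ a9 → a8]; (v) [a2 ∧ a10 → a29]. Adds a8, a29.
Round 4: (x) [a29 ∧ a20 → a38]. Adds a38.
Round 5: (vi) [a38 → a4]. Adds a4.
Round 6: (i) [a4 → a24]. Adds a24.

a10, a11, a13, a19, a2, a20, a24, a25, a28, a29, a35, a38, a4, a8, a9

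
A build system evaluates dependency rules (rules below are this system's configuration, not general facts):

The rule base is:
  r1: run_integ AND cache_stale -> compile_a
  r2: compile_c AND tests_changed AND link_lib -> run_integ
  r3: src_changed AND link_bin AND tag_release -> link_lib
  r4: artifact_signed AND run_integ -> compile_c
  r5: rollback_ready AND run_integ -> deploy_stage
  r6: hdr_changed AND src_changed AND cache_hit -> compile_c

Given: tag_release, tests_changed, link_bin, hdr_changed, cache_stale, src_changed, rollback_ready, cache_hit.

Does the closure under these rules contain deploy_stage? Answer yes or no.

Round 1 — r3, r6, derive link_lib, compile_c.
Round 2 — r2, derive run_integ.
Round 3 — r1, r5, derive compile_a, deploy_stage.
deploy_stage appears in round 3, so it is derivable.

yes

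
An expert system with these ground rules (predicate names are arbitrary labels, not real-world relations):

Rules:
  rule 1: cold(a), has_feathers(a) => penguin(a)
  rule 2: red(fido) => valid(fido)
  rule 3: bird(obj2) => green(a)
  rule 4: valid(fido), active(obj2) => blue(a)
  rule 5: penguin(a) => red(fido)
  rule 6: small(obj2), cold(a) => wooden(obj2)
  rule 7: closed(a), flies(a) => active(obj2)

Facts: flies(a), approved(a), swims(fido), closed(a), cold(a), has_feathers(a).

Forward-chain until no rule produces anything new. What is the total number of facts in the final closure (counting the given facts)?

11

Round 1: rule 1 [cold(a), has_feathers(a) => penguin(a)]; rule 7 [closed(a), flies(a) => active(obj2)]. Adds penguin(a), active(obj2).
Round 2: rule 5 [penguin(a) => red(fido)]. Adds red(fido).
Round 3: rule 2 [red(fido) => valid(fido)]. Adds valid(fido).
Round 4: rule 4 [valid(fido), active(obj2) => blue(a)]. Adds blue(a).
Closure: {active(obj2), approved(a), blue(a), closed(a), cold(a), flies(a), has_feathers(a), penguin(a), red(fido), swims(fido), valid(fido)} — 11 facts.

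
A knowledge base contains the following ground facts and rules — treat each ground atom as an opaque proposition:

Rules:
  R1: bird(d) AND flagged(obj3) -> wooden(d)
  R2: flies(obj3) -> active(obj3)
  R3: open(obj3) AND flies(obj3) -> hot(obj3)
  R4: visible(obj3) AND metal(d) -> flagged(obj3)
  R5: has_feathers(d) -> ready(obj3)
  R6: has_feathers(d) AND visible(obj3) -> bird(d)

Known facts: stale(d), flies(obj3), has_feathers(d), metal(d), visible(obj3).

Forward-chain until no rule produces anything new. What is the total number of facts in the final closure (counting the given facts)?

10

Round 1: R2 [flies(obj3) -> active(obj3)]; R4 [visible(obj3) AND metal(d) -> flagged(obj3)]; R5 [has_feathers(d) -> ready(obj3)]; R6 [has_feathers(d) AND visible(obj3) -> bird(d)]. Adds active(obj3), flagged(obj3), ready(obj3), bird(d).
Round 2: R1 [bird(d) AND flagged(obj3) -> wooden(d)]. Adds wooden(d).
Closure: {active(obj3), bird(d), flagged(obj3), flies(obj3), has_feathers(d), metal(d), ready(obj3), stale(d), visible(obj3), wooden(d)} — 10 facts.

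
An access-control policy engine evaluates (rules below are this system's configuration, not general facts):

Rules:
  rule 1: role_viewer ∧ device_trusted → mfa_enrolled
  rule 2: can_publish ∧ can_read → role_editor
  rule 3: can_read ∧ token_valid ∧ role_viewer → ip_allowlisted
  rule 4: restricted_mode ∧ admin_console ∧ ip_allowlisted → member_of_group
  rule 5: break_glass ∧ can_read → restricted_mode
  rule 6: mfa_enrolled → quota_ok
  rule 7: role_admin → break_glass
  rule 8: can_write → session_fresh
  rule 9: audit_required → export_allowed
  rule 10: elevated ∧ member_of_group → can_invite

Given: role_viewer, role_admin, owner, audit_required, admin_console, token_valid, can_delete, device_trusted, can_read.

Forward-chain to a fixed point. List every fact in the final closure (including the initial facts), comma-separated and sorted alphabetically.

admin_console, audit_required, break_glass, can_delete, can_read, device_trusted, export_allowed, ip_allowlisted, member_of_group, mfa_enrolled, owner, quota_ok, restricted_mode, role_admin, role_viewer, token_valid

[1] rule 1 [role_viewer ∧ device_trusted → mfa_enrolled]; rule 3 [can_read ∧ token_valid ∧ role_viewer → ip_allowlisted]; rule 7 [role_admin → break_glass]; rule 9 [audit_required → export_allowed]. ⇒ new: mfa_enrolled, ip_allowlisted, break_glass, export_allowed.
[2] rule 5 [break_glass ∧ can_read → restricted_mode]; rule 6 [mfa_enrolled → quota_ok]. ⇒ new: restricted_mode, quota_ok.
[3] rule 4 [restricted_mode ∧ admin_console ∧ ip_allowlisted → member_of_group]. ⇒ new: member_of_group.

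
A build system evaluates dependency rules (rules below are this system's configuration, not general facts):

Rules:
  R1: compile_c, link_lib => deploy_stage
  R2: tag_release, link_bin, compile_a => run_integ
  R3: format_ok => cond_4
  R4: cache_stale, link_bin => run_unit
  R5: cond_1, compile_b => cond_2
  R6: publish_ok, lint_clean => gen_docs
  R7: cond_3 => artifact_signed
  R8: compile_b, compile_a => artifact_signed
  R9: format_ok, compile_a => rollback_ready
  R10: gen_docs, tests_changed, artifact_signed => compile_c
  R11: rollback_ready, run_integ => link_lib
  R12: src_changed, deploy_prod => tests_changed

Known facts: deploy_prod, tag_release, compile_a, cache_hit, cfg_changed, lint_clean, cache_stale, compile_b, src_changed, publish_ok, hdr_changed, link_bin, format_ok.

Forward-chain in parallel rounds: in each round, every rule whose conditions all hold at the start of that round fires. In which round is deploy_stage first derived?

Round 1 fires R2, R3, R4, R6, R8, R9, R12, giving run_integ, cond_4, run_unit, gen_docs, artifact_signed, rollback_ready, tests_changed.
Round 2 fires R10, R11, giving compile_c, link_lib.
Round 3 fires R1, giving deploy_stage.
deploy_stage first appears in round 3.

3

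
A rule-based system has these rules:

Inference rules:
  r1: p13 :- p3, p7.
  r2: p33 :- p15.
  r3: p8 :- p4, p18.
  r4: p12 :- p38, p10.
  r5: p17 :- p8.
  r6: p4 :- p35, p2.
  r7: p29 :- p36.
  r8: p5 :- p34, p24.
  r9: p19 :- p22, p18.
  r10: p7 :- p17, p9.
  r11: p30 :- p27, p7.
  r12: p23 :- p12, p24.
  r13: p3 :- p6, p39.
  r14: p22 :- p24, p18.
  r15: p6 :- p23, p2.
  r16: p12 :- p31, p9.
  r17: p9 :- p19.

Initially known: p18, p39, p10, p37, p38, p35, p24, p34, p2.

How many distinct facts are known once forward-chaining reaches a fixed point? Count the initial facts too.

22

Round 1 fires r4, r6, r8, r14, giving p12, p4, p5, p22.
Round 2 fires r3, r9, r12, giving p8, p19, p23.
Round 3 fires r5, r15, r17, giving p17, p6, p9.
Round 4 fires r10, r13, giving p7, p3.
Round 5 fires r1, giving p13.
Closure: {p10, p12, p13, p17, p18, p19, p2, p22, p23, p24, p3, p34, p35, p37, p38, p39, p4, p5, p6, p7, p8, p9} — 22 facts.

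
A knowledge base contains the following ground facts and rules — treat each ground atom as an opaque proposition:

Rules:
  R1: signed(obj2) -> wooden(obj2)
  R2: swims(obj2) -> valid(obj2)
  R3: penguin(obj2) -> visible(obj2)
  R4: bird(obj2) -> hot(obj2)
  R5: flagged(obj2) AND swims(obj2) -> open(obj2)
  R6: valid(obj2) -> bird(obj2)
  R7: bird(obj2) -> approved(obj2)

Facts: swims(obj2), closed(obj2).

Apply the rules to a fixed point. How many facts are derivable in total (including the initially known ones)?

Round 1 fires R2, giving valid(obj2).
Round 2 fires R6, giving bird(obj2).
Round 3 fires R4, R7, giving hot(obj2), approved(obj2).
Closure: {approved(obj2), bird(obj2), closed(obj2), hot(obj2), swims(obj2), valid(obj2)} — 6 facts.

6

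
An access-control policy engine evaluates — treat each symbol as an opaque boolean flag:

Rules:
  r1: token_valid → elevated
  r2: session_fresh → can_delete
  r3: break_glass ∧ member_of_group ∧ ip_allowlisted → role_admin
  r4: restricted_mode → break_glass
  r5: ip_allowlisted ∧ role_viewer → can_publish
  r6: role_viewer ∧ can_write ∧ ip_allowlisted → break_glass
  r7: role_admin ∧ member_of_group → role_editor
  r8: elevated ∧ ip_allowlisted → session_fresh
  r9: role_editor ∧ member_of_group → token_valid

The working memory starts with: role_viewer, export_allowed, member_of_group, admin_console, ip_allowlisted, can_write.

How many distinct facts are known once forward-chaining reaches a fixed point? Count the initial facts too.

14

Round 1 — r5, r6, derive can_publish, break_glass.
Round 2 — r3, derive role_admin.
Round 3 — r7, derive role_editor.
Round 4 — r9, derive token_valid.
Round 5 — r1, derive elevated.
Round 6 — r8, derive session_fresh.
Round 7 — r2, derive can_delete.
Closure: {admin_console, break_glass, can_delete, can_publish, can_write, elevated, export_allowed, ip_allowlisted, member_of_group, role_admin, role_editor, role_viewer, session_fresh, token_valid} — 14 facts.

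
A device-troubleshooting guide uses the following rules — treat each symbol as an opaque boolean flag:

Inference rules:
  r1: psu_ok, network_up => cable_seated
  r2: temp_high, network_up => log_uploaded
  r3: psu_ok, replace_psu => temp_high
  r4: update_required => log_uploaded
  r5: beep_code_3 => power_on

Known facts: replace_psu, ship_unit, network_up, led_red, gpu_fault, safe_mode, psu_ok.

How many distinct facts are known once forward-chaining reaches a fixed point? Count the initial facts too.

10

Round 1 — r1, r3, derive cable_seated, temp_high.
Round 2 — r2, derive log_uploaded.
Closure: {cable_seated, gpu_fault, led_red, log_uploaded, network_up, psu_ok, replace_psu, safe_mode, ship_unit, temp_high} — 10 facts.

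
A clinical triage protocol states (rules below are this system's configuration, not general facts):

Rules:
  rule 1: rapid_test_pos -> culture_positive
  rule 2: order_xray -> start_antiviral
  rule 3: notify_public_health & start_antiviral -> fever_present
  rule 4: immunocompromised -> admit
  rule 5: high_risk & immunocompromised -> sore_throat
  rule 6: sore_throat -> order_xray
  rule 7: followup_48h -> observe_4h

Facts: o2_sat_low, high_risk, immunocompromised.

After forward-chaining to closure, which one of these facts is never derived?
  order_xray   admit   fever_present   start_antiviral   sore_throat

Round 1: rule 4 [immunocompromised -> admit]; rule 5 [high_risk & immunocompromised -> sore_throat]. New: admit, sore_throat.
Round 2: rule 6 [sore_throat -> order_xray]. New: order_xray.
Round 3: rule 2 [order_xray -> start_antiviral]. New: start_antiviral.
Derived: order_xray (round 2), admit (round 1), sore_throat (round 1), start_antiviral (round 3). fever_present never appears in any round.

fever_present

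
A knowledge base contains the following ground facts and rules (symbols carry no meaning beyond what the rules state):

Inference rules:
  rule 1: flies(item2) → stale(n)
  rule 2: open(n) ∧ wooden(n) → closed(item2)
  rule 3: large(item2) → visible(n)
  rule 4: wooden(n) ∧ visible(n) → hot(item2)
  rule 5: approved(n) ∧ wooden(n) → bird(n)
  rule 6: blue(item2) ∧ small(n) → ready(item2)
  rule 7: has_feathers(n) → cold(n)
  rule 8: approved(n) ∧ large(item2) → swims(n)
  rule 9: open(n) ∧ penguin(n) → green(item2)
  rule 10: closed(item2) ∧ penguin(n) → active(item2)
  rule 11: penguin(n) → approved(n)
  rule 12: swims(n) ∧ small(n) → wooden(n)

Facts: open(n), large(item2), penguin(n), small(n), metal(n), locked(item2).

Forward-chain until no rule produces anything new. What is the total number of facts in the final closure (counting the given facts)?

Round 1 — rule 3, rule 9, rule 11, derive visible(n), green(item2), approved(n).
Round 2 — rule 8, derive swims(n).
Round 3 — rule 12, derive wooden(n).
Round 4 — rule 2, rule 4, rule 5, derive closed(item2), hot(item2), bird(n).
Round 5 — rule 10, derive active(item2).
Closure: {active(item2), approved(n), bird(n), closed(item2), green(item2), hot(item2), large(item2), locked(item2), metal(n), open(n), penguin(n), small(n), swims(n), visible(n), wooden(n)} — 15 facts.

15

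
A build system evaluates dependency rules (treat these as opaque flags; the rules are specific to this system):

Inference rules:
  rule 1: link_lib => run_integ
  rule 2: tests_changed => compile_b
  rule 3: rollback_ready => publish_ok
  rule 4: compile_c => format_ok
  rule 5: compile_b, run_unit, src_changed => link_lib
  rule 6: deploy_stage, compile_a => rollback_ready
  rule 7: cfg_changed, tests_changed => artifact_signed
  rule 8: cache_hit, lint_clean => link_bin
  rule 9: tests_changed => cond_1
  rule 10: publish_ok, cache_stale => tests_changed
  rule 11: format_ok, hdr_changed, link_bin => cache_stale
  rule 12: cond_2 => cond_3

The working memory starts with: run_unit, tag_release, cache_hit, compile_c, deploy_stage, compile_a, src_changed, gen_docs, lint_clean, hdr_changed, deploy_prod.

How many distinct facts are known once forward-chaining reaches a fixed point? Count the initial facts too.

21

[1] rule 4 [compile_c => format_ok]; rule 6 [deploy_stage, compile_a => rollback_ready]; rule 8 [cache_hit, lint_clean => link_bin]. ⇒ new: format_ok, rollback_ready, link_bin.
[2] rule 3 [rollback_ready => publish_ok]; rule 11 [format_ok, hdr_changed, link_bin => cache_stale]. ⇒ new: publish_ok, cache_stale.
[3] rule 10 [publish_ok, cache_stale => tests_changed]. ⇒ new: tests_changed.
[4] rule 2 [tests_changed => compile_b]; rule 9 [tests_changed => cond_1]. ⇒ new: compile_b, cond_1.
[5] rule 5 [compile_b, run_unit, src_changed => link_lib]. ⇒ new: link_lib.
[6] rule 1 [link_lib => run_integ]. ⇒ new: run_integ.
Closure: {cache_hit, cache_stale, compile_a, compile_b, compile_c, cond_1, deploy_prod, deploy_stage, format_ok, gen_docs, hdr_changed, link_bin, link_lib, lint_clean, publish_ok, rollback_ready, run_integ, run_unit, src_changed, tag_release, tests_changed} — 21 facts.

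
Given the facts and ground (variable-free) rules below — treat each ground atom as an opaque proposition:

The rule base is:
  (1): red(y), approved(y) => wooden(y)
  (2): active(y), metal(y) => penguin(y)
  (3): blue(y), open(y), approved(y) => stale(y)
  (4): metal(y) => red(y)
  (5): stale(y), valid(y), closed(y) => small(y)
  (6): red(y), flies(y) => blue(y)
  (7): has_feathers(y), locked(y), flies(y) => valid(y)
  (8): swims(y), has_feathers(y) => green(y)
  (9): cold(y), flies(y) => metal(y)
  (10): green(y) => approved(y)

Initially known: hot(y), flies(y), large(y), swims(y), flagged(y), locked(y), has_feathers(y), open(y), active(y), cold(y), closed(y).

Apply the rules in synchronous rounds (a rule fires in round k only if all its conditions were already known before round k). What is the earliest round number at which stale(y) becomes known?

Round 1 fires (7), (8), (9), giving valid(y), green(y), metal(y).
Round 2 fires (2), (4), (10), giving penguin(y), red(y), approved(y).
Round 3 fires (1), (6), giving wooden(y), blue(y).
Round 4 fires (3), giving stale(y).
stale(y) first appears in round 4.

4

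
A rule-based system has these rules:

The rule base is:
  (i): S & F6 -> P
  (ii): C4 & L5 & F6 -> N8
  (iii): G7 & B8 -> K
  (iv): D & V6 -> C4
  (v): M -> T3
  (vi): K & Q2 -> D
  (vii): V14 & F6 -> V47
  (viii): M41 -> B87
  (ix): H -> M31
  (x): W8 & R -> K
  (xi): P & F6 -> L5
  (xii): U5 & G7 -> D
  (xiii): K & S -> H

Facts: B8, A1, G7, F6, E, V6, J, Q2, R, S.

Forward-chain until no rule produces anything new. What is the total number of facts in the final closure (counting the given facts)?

18

Round 1: (i) [S & F6 -> P]; (iii) [G7 & B8 -> K]. Adds P, K.
Round 2: (vi) [K & Q2 -> D]; (xi) [P & F6 -> L5]; (xiii) [K & S -> H]. Adds D, L5, H.
Round 3: (iv) [D & V6 -> C4]; (ix) [H -> M31]. Adds C4, M31.
Round 4: (ii) [C4 & L5 & F6 -> N8]. Adds N8.
Closure: {A1, B8, C4, D, E, F6, G7, H, J, K, L5, M31, N8, P, Q2, R, S, V6} — 18 facts.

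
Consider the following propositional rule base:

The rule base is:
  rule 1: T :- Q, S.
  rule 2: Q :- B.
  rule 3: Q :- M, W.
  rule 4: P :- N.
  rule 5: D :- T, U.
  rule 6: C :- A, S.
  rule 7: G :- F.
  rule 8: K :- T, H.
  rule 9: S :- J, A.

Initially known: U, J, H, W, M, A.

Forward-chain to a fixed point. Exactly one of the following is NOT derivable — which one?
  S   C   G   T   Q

[1] rule 3 [Q :- M, W.]; rule 9 [S :- J, A.]. ⇒ new: Q, S.
[2] rule 1 [T :- Q, S.]; rule 6 [C :- A, S.]. ⇒ new: T, C.
[3] rule 5 [D :- T, U.]; rule 8 [K :- T, H.]. ⇒ new: D, K.
Derived: C (round 2), T (round 2), S (round 1), Q (round 1). G never appears in any round.

G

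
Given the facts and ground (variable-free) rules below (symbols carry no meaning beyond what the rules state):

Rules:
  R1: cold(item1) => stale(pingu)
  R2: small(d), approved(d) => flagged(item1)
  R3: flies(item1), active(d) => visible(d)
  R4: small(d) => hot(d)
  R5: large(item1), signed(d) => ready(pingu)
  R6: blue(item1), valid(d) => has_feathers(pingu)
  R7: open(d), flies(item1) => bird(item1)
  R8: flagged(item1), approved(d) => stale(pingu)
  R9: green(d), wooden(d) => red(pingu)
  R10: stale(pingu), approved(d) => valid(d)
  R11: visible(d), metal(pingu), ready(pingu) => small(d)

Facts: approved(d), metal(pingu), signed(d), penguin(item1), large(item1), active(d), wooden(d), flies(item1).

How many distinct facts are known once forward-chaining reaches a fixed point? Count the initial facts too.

15

Round 1: R3 [flies(item1), active(d) => visible(d)]; R5 [large(item1), signed(d) => ready(pingu)]. Adds visible(d), ready(pingu).
Round 2: R11 [visible(d), metal(pingu), ready(pingu) => small(d)]. Adds small(d).
Round 3: R2 [small(d), approved(d) => flagged(item1)]; R4 [small(d) => hot(d)]. Adds flagged(item1), hot(d).
Round 4: R8 [flagged(item1), approved(d) => stale(pingu)]. Adds stale(pingu).
Round 5: R10 [stale(pingu), approved(d) => valid(d)]. Adds valid(d).
Closure: {active(d), approved(d), flagged(item1), flies(item1), hot(d), large(item1), metal(pingu), penguin(item1), ready(pingu), signed(d), small(d), stale(pingu), valid(d), visible(d), wooden(d)} — 15 facts.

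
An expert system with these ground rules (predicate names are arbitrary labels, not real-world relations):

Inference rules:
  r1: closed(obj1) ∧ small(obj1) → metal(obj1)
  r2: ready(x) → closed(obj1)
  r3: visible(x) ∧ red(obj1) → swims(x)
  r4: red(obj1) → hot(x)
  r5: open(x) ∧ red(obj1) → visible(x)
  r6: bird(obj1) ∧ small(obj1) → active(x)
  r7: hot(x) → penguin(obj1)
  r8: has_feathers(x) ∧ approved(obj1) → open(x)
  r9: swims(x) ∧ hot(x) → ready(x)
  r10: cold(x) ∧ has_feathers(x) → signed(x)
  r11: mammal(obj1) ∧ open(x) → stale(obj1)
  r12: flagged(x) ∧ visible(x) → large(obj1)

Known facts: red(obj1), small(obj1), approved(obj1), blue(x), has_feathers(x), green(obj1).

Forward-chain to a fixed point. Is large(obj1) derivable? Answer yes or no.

Round 1: r4 [red(obj1) → hot(x)]; r8 [has_feathers(x) ∧ approved(obj1) → open(x)]. New: hot(x), open(x).
Round 2: r5 [open(x) ∧ red(obj1) → visible(x)]; r7 [hot(x) → penguin(obj1)]. New: visible(x), penguin(obj1).
Round 3: r3 [visible(x) ∧ red(obj1) → swims(x)]. New: swims(x).
Round 4: r9 [swims(x) ∧ hot(x) → ready(x)]. New: ready(x).
Round 5: r2 [ready(x) → closed(obj1)]. New: closed(obj1).
Round 6: r1 [closed(obj1) ∧ small(obj1) → metal(obj1)]. New: metal(obj1).
Fixed point reached. large(obj1) is concluded only by r12; r12 needs flagged(x) (never derived).

no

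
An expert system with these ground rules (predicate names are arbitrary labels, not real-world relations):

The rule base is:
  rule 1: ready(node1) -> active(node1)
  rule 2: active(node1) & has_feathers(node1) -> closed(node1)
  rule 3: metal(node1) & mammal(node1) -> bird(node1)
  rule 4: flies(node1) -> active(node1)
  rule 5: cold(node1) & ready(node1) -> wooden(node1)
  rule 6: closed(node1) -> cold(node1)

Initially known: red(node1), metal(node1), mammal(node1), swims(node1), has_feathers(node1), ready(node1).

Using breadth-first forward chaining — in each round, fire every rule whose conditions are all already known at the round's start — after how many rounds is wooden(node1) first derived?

4

Round 1 — rule 1, rule 3, derive active(node1), bird(node1).
Round 2 — rule 2, derive closed(node1).
Round 3 — rule 6, derive cold(node1).
Round 4 — rule 5, derive wooden(node1).
wooden(node1) first appears in round 4.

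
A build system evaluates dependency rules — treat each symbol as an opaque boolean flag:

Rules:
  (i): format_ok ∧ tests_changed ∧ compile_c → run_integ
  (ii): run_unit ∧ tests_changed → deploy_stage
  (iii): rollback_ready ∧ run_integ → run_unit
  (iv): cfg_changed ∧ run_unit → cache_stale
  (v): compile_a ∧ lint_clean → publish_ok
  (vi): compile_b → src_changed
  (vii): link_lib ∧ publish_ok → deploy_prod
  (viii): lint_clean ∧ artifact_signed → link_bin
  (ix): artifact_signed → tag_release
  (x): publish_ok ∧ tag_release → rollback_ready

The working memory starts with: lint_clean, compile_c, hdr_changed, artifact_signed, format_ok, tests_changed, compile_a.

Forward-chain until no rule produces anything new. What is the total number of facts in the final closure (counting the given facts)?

14

Round 1: (i) [format_ok ∧ tests_changed ∧ compile_c → run_integ]; (v) [compile_a ∧ lint_clean → publish_ok]; (viii) [lint_clean ∧ artifact_signed → link_bin]; (ix) [artifact_signed → tag_release]. Adds run_integ, publish_ok, link_bin, tag_release.
Round 2: (x) [publish_ok ∧ tag_release → rollback_ready]. Adds rollback_ready.
Round 3: (iii) [rollback_ready ∧ run_integ → run_unit]. Adds run_unit.
Round 4: (ii) [run_unit ∧ tests_changed → deploy_stage]. Adds deploy_stage.
Closure: {artifact_signed, compile_a, compile_c, deploy_stage, format_ok, hdr_changed, link_bin, lint_clean, publish_ok, rollback_ready, run_integ, run_unit, tag_release, tests_changed} — 14 facts.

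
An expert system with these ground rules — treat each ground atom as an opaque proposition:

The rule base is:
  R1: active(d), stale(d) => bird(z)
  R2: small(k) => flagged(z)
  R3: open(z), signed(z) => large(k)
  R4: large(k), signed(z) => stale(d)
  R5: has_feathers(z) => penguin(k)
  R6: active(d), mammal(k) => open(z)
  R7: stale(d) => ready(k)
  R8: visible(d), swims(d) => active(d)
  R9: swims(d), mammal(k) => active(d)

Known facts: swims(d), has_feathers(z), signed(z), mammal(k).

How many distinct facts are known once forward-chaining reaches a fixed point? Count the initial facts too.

Round 1: R5 [has_feathers(z) => penguin(k)]; R9 [swims(d), mammal(k) => active(d)]. Adds penguin(k), active(d).
Round 2: R6 [active(d), mammal(k) => open(z)]. Adds open(z).
Round 3: R3 [open(z), signed(z) => large(k)]. Adds large(k).
Round 4: R4 [large(k), signed(z) => stale(d)]. Adds stale(d).
Round 5: R1 [active(d), stale(d) => bird(z)]; R7 [stale(d) => ready(k)]. Adds bird(z), ready(k).
Closure: {active(d), bird(z), has_feathers(z), large(k), mammal(k), open(z), penguin(k), ready(k), signed(z), stale(d), swims(d)} — 11 facts.

11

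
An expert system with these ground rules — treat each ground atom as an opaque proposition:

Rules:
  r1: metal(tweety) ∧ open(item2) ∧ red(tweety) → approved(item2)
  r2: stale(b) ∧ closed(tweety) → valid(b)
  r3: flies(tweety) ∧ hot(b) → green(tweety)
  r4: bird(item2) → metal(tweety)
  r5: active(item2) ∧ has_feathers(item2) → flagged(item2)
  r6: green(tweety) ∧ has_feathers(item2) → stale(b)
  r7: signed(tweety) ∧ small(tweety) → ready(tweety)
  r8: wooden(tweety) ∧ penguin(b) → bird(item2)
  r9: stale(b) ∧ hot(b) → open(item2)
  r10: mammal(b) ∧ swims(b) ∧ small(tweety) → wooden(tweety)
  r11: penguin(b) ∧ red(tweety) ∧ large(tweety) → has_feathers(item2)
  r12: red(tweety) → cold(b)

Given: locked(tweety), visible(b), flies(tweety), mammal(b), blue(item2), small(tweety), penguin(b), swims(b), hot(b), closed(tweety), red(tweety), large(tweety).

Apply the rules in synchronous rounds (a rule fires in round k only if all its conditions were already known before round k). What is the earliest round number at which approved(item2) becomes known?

[1] r3 [flies(tweety) ∧ hot(b) → green(tweety)]; r10 [mammal(b) ∧ swims(b) ∧ small(tweety) → wooden(tweety)]; r11 [penguin(b) ∧ red(tweety) ∧ large(tweety) → has_feathers(item2)]; r12 [red(tweety) → cold(b)]. ⇒ new: green(tweety), wooden(tweety), has_feathers(item2), cold(b).
[2] r6 [green(tweety) ∧ has_feathers(item2) → stale(b)]; r8 [wooden(tweety) ∧ penguin(b) → bird(item2)]. ⇒ new: stale(b), bird(item2).
[3] r2 [stale(b) ∧ closed(tweety) → valid(b)]; r4 [bird(item2) → metal(tweety)]; r9 [stale(b) ∧ hot(b) → open(item2)]. ⇒ new: valid(b), metal(tweety), open(item2).
[4] r1 [metal(tweety) ∧ open(item2) ∧ red(tweety) → approved(item2)]. ⇒ new: approved(item2).
approved(item2) first appears in round 4.

4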